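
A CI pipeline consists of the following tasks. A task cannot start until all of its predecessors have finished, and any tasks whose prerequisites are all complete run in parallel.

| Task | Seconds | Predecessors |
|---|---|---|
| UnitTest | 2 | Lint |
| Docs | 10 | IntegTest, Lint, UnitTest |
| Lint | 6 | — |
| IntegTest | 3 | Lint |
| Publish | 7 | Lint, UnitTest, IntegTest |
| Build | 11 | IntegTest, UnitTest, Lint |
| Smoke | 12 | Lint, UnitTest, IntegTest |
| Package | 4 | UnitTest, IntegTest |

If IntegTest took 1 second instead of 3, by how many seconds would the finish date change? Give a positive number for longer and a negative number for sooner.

-1

The binding path is Lint→IntegTest→Smoke = 6+3+12 = 21; finish at 21 seconds.
IntegTest is on the critical path; changing it to 1 makes that path 19 seconds.
New critical path: Lint→UnitTest→Smoke = 6+2+12 = 20 ⇒ 20 seconds.
Change in finish: 20 − 21 = -1 seconds.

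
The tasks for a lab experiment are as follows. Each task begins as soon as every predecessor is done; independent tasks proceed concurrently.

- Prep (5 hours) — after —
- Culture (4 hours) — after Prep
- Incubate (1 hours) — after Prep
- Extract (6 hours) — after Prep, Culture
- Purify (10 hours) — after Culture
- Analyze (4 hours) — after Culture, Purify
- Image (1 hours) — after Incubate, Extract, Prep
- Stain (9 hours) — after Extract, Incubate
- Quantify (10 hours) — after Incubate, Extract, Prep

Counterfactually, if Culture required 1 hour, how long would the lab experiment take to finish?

The binding path is Prep→Culture→Extract→Quantify = 5+4+6+10 = 25; finish at 25 hours.
Culture is on the critical path; changing it to 1 makes that path 22 hours.
That remains the longest chain; total 22 hours.

22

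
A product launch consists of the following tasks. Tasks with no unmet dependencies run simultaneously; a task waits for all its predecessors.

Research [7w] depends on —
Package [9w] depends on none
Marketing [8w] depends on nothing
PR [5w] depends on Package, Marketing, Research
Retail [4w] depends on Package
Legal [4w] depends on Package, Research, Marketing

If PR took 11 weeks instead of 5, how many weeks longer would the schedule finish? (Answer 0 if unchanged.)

6

Critical path before the change: Package→PR = 9+5 = 14 giving 14 weeks.
Since PR is critical, the +6 change carries straight to that chain (now 20 weeks).
No other chain overtakes it, so the finish is 20 weeks.
Change in finish: 20 − 14 = +6 weeks.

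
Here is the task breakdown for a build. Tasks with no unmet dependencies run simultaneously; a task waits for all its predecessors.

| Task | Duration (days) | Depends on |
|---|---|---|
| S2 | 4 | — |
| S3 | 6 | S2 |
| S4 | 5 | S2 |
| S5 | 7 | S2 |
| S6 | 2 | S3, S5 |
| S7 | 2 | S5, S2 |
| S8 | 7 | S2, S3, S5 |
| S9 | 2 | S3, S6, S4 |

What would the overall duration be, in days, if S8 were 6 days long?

As given, the longest chain is S2→S5→S8 = 4+7+7 = 18, so the finish is 18 days.
S8 lies on that path, so at 6 days the path becomes 17 days.
The critical path is still S2→S5→S8; finish is now 17 days.

17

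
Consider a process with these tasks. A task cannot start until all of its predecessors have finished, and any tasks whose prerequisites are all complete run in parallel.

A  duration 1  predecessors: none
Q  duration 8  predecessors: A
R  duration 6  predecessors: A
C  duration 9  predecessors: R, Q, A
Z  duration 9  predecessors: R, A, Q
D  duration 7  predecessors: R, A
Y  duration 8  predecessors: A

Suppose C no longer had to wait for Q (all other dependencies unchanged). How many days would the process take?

Before: longest chain A→Q→C = 1+8+9 = 18, finish 18.
Without Q→C, C's earliest start moves from 9 to 7.
New critical path: A→Q→Z = 1+8+9 = 18 ⇒ 18 days.

18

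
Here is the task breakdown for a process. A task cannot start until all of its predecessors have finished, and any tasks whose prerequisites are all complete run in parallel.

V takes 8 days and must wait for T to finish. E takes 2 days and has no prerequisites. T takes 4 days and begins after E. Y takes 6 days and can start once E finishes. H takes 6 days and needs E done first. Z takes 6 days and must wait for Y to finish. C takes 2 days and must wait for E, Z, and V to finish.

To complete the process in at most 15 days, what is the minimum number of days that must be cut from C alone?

Current finish: 16 days; target: 15.
C is on every critical path, so each day cut from C cuts the finish by one (this holds down to a finish of 15).
Need 16 − 15 = 1 day off C → C becomes 1 day, finish becomes 15.

1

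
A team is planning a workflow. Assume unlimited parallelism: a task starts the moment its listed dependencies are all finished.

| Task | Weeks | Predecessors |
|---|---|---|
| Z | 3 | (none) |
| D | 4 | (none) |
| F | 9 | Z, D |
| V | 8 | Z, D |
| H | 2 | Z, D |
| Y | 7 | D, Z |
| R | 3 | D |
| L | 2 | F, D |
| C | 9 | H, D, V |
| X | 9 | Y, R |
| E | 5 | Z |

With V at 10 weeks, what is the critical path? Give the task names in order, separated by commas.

D, V, C

Actual critical path: D→V→C = 4+8+9 = 21 ⇒ 21 weeks.
V is on the critical path; changing it to 10 makes that path 23 weeks.
That remains the longest chain; total 23 weeks.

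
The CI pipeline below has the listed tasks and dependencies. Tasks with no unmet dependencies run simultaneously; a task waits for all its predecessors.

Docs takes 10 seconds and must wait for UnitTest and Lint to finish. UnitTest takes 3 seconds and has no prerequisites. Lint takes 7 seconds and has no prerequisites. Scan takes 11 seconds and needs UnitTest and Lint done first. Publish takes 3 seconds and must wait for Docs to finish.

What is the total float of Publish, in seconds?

Critical path: Lint→Docs→Publish = 7+10+3 = 20, so the finish is 20 seconds.
Publish finishes as early as 20 and must finish by 20.
Float = 20 − 20 = 0.

0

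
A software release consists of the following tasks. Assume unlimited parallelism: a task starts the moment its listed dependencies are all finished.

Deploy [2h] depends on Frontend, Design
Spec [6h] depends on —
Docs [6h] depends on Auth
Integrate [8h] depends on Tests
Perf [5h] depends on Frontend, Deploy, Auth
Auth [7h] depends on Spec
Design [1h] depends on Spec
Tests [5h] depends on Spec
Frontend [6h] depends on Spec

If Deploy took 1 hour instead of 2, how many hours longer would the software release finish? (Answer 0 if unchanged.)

0

As given, the longest chain is Spec→Frontend→Deploy→Perf = 6+6+2+5 = 19, so the finish is 19 hours.
Since Deploy is critical, the -1 change carries straight to that chain (now 18 hours).
Now Spec→Auth→Docs = 6+7+6 = 19 is longest, so the finish becomes 19 hours.
Change in finish: 19 − 19 = +0 hours.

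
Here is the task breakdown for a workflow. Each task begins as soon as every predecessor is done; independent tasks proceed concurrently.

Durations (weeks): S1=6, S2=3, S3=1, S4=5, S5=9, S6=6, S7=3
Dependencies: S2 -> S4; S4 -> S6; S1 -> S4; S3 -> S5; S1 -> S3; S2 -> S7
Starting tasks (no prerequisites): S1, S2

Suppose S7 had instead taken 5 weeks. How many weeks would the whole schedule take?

The binding path is S1→S4→S6 = 6+5+6 = 17; finish at 17 weeks.
S7 is off the critical path — its longest chain is 6 weeks, giving 11 of slack.
The critical path is still S1→S4→S6; finish is now 17 weeks.

17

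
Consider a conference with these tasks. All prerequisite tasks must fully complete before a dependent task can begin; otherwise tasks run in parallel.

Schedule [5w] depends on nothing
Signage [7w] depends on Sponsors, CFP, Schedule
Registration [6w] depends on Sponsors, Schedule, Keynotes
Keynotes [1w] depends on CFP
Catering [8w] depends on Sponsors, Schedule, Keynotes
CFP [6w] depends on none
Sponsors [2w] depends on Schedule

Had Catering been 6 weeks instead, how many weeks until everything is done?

As given, the longest chain is CFP→Keynotes→Catering = 6+1+8 = 15, so the finish is 15 weeks.
Catering lies on that path, so at 6 weeks the path becomes 13 weeks.
Now Schedule→Sponsors→Signage = 5+2+7 = 14 is longest, so the finish becomes 14 weeks.

14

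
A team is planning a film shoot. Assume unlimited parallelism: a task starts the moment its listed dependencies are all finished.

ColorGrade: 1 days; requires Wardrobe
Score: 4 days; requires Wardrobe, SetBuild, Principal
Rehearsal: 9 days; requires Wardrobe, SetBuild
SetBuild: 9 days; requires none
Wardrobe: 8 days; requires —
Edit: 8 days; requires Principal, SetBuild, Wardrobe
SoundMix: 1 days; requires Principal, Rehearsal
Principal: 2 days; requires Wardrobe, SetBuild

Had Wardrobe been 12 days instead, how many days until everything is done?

The binding path is SetBuild→Rehearsal→SoundMix = 9+9+1 = 19; finish at 19 days.
The longest path through Wardrobe is only 18 days, so Wardrobe has float 1.
Now Wardrobe→Rehearsal→SoundMix = 12+9+1 = 22 is longest, so the finish becomes 22 days.

22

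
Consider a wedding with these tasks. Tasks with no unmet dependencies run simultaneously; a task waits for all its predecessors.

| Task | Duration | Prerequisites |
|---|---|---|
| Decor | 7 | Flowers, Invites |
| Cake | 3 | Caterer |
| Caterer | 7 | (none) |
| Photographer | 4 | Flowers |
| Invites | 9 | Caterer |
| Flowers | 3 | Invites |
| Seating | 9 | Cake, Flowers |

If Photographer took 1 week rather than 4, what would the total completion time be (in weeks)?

Baseline: Caterer→Invites→Flowers→Seating = 7+9+3+9 = 28 → 28 weeks.
Photographer has 5 weeks of float (longest path through it is 23).
The critical path is still Caterer→Invites→Flowers→Seating; finish is now 28 weeks.

28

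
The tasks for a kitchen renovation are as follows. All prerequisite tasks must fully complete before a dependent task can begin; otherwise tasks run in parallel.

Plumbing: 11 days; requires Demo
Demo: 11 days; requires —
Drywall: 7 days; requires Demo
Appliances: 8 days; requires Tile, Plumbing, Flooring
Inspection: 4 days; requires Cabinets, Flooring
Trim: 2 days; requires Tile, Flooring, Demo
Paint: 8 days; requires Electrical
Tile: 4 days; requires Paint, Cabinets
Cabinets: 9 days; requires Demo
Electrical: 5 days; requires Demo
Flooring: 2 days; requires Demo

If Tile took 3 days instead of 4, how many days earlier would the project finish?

1

Actual critical path: Demo→Electrical→Paint→Tile→Appliances = 11+5+8+4+8 = 36 ⇒ 36 days.
Tile lies on that path, so at 3 days the path becomes 35 days.
That remains the longest chain; total 35 days.
Change in finish: 35 − 36 = -1 days.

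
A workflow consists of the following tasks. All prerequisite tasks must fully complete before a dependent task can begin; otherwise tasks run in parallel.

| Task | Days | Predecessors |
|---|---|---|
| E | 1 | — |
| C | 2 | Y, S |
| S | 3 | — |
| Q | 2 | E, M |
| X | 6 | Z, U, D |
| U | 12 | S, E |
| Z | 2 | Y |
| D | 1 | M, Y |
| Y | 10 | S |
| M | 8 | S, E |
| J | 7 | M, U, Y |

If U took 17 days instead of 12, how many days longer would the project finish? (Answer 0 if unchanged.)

As given, the longest chain is S→U→J = 3+12+7 = 22, so the finish is 22 days.
U is on the critical path; changing it to 17 makes that path 27 days.
That remains the longest chain; total 27 days.
Change in finish: 27 − 22 = +5 days.

5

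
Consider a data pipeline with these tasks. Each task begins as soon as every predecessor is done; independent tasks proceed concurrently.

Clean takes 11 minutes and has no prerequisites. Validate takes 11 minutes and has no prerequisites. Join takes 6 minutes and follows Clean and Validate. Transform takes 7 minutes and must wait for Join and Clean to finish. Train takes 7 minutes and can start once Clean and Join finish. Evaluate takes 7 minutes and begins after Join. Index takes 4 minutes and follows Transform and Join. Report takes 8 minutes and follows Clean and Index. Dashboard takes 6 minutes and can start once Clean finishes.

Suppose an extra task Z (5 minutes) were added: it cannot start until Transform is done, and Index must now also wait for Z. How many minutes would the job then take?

41

Originally the job takes 36 minutes.
With Z inserted, Index now waits for max(Transform, Join, Z).
New critical path: Clean→Join→Transform→Z→Index→Report = 11+6+7+5+4+8 = 41 ⇒ 41 minutes.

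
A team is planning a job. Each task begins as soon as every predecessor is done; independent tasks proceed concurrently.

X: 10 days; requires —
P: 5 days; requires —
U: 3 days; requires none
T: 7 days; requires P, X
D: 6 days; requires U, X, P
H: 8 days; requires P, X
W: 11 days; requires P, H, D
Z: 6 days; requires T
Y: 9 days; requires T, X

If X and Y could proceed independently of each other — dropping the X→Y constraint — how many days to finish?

29

With the dependency in place, X→H→W = 10+8+11 = 29 sets the finish at 29 days.
Dropping X→Y doesn't change Y's earliest start (17); another predecessor still binds.
After: X→H→W = 10+8+11 = 29 → 29 days.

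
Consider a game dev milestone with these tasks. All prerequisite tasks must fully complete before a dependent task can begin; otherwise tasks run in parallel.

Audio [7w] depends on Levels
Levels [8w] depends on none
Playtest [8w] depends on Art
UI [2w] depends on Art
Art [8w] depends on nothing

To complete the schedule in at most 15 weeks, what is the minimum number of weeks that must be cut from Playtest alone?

1

Current finish: 16 weeks; target: 15.
Playtest is on every critical path, so each week cut from Playtest cuts the finish by one (this holds down to a finish of 15).
Need 16 − 15 = 1 week off Playtest → Playtest becomes 7 weeks, finish becomes 15.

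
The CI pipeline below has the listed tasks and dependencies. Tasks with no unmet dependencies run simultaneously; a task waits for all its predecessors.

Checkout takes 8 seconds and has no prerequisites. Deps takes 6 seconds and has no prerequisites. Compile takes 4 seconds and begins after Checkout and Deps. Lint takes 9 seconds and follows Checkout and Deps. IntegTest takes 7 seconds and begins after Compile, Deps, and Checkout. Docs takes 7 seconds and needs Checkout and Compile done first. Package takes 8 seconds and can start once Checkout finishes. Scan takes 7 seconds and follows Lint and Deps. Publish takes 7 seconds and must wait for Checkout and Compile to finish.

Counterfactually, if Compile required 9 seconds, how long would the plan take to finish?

24

Actual critical path: Checkout→Lint→Scan = 8+9+7 = 24 ⇒ 24 seconds.
Compile has 5 seconds of float (longest path through it is 19).
Now Checkout→Compile→IntegTest = 8+9+7 = 24 is longest, so the finish becomes 24 seconds.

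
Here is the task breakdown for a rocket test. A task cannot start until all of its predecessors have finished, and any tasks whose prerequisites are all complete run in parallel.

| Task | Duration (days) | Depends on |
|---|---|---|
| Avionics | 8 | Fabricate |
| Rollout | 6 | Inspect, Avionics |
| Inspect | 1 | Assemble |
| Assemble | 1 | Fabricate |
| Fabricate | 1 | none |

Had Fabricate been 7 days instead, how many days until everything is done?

21

The binding path is Fabricate→Avionics→Rollout = 1+8+6 = 15; finish at 15 days.
Fabricate lies on that path, so at 7 days the path becomes 21 days.
The critical path is still Fabricate→Avionics→Rollout; finish is now 21 days.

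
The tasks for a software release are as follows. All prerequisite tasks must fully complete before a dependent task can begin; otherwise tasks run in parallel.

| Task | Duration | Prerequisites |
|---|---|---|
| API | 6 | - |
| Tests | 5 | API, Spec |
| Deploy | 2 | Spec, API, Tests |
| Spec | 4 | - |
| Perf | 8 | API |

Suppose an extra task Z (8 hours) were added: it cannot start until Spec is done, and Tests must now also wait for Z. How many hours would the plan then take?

Originally the plan takes 14 hours.
With Z inserted, Tests now waits for max(API, Spec, Z).
New critical path: Spec→Z→Tests→Deploy = 4+8+5+2 = 19 ⇒ 19 hours.

19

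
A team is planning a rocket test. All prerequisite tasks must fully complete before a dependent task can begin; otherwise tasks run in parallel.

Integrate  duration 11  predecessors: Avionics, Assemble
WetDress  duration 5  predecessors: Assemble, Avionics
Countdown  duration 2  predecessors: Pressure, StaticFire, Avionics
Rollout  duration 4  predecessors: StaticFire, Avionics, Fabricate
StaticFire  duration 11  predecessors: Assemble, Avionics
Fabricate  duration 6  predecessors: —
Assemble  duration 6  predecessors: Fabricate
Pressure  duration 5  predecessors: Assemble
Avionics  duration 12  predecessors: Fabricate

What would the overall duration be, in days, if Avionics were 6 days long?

Actual critical path: Fabricate→Avionics→StaticFire→Rollout = 6+12+11+4 = 33 ⇒ 33 days.
Avionics is on the critical path; changing it to 6 makes that path 27 days.
No other chain overtakes it, so the finish is 27 days.

27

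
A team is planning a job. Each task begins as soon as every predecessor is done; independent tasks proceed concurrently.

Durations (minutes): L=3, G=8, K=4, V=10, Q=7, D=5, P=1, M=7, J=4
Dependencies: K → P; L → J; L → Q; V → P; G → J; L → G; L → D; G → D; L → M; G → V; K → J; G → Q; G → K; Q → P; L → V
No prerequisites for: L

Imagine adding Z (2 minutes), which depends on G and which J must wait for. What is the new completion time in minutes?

Originally the project takes 22 minutes.
With Z inserted, J now waits for max(L, G, K, Z).
New critical path: L→G→V→P = 3+8+10+1 = 22 ⇒ 22 minutes.

22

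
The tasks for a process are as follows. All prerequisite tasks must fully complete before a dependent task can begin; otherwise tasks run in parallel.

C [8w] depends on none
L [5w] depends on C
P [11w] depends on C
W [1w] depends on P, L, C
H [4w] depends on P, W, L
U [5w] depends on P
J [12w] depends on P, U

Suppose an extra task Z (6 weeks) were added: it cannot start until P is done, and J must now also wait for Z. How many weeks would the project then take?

37

Originally the project takes 36 weeks.
With Z inserted, J now waits for max(P, U, Z).
New critical path: C→P→Z→J = 8+11+6+12 = 37 ⇒ 37 weeks.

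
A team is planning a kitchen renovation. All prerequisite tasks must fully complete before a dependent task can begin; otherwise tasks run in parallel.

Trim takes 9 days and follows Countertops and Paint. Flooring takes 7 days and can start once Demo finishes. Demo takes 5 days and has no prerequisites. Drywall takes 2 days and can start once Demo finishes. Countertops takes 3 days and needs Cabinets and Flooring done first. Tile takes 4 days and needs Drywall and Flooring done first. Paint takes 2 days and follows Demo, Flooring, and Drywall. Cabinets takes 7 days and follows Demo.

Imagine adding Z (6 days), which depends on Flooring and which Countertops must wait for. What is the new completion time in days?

Originally the kitchen renovation takes 24 days.
With Z inserted, Countertops now waits for max(Cabinets, Flooring, Z).
New critical path: Demo→Flooring→Z→Countertops→Trim = 5+7+6+3+9 = 30 ⇒ 30 days.

30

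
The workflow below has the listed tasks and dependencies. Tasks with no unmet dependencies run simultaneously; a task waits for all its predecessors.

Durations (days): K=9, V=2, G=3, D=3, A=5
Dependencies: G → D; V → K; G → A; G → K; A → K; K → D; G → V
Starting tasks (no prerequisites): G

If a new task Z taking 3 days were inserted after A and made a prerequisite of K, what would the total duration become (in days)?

23

Originally the workflow takes 20 days.
With Z inserted, K now waits for max(V, A, G, Z).
New critical path: G→A→Z→K→D = 3+5+3+9+3 = 23 ⇒ 23 days.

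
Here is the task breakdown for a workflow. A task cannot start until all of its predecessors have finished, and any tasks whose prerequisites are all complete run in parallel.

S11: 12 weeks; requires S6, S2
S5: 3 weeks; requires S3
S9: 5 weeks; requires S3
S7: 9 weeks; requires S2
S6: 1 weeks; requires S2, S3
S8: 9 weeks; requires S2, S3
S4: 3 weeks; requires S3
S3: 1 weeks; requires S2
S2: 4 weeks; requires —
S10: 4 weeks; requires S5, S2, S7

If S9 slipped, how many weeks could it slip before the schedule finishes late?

Critical path: S2→S3→S6→S11 = 4+1+1+12 = 18, so the finish is 18 weeks.
Longest path through S9: 10 weeks (earliest finish 10, latest finish 18).
Float = 18 − 10 = 8.

8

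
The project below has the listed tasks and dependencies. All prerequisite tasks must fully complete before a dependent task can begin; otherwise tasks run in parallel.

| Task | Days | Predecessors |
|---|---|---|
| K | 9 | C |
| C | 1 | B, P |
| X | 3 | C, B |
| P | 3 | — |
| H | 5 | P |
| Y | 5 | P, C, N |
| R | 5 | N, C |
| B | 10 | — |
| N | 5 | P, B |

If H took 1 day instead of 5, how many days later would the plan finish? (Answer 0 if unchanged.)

0

As given, the longest chain is B→N→R = 10+5+5 = 20, so the finish is 20 days.
H is off the critical path — its longest chain is 8 days, giving 12 of slack.
The critical path is still B→N→R; finish is now 20 days.
Change in finish: 20 − 20 = +0 days.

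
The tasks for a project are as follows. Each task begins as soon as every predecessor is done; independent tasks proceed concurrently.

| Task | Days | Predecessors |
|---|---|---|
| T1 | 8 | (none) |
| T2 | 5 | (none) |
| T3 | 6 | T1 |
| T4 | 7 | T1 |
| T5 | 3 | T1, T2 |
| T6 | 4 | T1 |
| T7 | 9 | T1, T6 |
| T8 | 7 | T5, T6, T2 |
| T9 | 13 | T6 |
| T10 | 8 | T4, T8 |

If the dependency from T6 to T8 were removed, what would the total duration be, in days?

Before: longest chain T1→T6→T8→T10 = 8+4+7+8 = 27, finish 27.
Without T6→T8, T8's earliest start moves from 12 to 11.
New critical path: T1→T5→T8→T10 = 8+3+7+8 = 26 ⇒ 26 days.

26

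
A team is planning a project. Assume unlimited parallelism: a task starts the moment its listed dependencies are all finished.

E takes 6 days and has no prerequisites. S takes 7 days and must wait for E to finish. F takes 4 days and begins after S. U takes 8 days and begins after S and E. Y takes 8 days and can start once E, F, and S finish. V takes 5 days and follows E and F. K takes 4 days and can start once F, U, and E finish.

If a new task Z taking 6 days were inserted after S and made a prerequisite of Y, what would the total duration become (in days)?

27

Originally the project takes 25 days.
With Z inserted, Y now waits for max(E, F, S, Z).
New critical path: E→S→Z→Y = 6+7+6+8 = 27 ⇒ 27 days.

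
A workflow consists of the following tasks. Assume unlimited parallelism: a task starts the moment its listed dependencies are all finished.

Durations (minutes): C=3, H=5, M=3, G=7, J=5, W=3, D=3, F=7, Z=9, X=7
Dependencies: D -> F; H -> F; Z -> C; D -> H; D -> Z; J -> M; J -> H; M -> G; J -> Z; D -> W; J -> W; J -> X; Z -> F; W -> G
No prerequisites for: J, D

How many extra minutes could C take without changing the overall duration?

4

The longest chain is J→Z→F = 5+9+7 = 21; overall finish 21 minutes.
C finishes as early as 17 and must finish by 21.
Slack of C = 18 − 14 = 4 minutes.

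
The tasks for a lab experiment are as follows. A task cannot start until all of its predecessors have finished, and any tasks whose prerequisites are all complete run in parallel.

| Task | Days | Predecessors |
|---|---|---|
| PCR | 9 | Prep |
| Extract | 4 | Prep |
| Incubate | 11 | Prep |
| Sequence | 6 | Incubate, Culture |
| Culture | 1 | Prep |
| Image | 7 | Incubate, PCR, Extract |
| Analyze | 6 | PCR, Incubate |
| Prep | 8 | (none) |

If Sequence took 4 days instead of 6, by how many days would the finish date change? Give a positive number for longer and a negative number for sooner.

0

The binding path is Prep→Incubate→Image = 8+11+7 = 26; finish at 26 days.
Sequence is off the critical path — its longest chain is 25 days, giving 1 of slack.
The critical path is still Prep→Incubate→Image; finish is now 26 days.
Change in finish: 26 − 26 = +0 days.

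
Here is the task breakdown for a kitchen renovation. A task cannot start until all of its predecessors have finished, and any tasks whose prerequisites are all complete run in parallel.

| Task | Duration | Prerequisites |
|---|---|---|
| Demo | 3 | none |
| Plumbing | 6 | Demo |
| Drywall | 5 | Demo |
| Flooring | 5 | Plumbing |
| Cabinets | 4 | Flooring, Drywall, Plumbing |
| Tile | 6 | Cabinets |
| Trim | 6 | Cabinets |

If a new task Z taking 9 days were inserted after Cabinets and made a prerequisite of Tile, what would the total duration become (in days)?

33

Originally the schedule takes 24 days.
With Z inserted, Tile now waits for max(Cabinets, Z).
New critical path: Demo→Plumbing→Flooring→Cabinets→Z→Tile = 3+6+5+4+9+6 = 33 ⇒ 33 days.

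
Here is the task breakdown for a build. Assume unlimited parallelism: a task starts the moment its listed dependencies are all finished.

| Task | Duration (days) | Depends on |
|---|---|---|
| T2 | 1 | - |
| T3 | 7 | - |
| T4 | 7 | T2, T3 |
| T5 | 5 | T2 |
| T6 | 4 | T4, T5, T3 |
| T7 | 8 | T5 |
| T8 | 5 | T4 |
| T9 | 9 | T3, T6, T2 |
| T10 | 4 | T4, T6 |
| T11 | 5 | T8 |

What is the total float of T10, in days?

T3→T4→T6→T9 = 7+7+4+9 = 27 sets the makespan at 27 days.
The longest chain containing T10 totals 22 days.
Slack of T10 = 23 − 18 = 5 days.

5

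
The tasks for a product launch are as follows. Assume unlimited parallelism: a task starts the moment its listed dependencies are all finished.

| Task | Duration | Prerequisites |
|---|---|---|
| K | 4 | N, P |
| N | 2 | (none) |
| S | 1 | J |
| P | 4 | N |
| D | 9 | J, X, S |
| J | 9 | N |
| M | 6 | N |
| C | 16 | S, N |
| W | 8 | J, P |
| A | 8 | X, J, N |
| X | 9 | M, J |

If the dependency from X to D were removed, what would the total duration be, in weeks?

Original critical path: N→J→X→D = 2+9+9+9 = 29 ⇒ 29 weeks.
Without X→D, D's earliest start moves from 20 to 12.
After: N→J→S→C = 2+9+1+16 = 28 → 28 weeks.

28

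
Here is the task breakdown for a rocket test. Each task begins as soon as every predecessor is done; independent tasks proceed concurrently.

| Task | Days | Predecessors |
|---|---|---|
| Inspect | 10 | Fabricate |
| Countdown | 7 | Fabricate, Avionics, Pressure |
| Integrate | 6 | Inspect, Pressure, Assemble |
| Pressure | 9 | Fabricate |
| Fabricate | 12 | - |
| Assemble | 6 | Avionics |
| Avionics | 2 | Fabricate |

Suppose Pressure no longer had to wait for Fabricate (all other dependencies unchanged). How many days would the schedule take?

28

With the dependency in place, Fabricate→Pressure→Countdown = 12+9+7 = 28 sets the finish at 28 days.
Without Fabricate→Pressure, Pressure's earliest start moves from 12 to 0.
New critical path: Fabricate→Inspect→Integrate = 12+10+6 = 28 ⇒ 28 days.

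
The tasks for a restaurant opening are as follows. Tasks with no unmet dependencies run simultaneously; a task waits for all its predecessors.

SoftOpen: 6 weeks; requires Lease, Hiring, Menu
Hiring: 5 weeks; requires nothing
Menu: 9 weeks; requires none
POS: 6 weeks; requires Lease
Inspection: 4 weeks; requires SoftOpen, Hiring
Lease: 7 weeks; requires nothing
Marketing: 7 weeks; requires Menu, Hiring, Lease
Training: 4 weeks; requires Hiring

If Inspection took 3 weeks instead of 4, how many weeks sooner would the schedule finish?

1

Actual critical path: Menu→SoftOpen→Inspection = 9+6+4 = 19 ⇒ 19 weeks.
Since Inspection is critical, the -1 change carries straight to that chain (now 18 weeks).
The critical path is still Menu→SoftOpen→Inspection; finish is now 18 weeks.
Change in finish: 18 − 19 = -1 weeks.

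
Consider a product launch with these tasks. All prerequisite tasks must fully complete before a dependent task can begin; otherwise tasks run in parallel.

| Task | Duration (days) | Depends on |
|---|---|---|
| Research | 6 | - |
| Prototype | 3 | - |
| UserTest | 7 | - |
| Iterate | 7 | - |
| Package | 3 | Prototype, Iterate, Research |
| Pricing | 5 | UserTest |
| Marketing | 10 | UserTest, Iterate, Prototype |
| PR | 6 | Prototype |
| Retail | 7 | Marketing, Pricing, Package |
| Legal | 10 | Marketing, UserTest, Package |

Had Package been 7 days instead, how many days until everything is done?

27

Critical path before the change: UserTest→Marketing→Legal = 7+10+10 = 27 giving 27 days.
Package is off the critical path — its longest chain is 20 days, giving 7 of slack.
No other chain overtakes it, so the finish is 27 days.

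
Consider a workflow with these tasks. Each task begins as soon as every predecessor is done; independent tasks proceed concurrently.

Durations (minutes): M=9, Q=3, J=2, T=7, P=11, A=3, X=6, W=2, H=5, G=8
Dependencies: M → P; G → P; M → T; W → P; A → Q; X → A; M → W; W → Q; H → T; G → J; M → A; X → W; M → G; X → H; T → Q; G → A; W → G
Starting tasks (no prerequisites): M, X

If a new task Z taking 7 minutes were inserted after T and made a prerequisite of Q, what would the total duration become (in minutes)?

Originally the plan takes 30 minutes.
With Z inserted, Q now waits for max(A, T, W, Z).
New critical path: M→W→G→P = 9+2+8+11 = 30 ⇒ 30 minutes.

30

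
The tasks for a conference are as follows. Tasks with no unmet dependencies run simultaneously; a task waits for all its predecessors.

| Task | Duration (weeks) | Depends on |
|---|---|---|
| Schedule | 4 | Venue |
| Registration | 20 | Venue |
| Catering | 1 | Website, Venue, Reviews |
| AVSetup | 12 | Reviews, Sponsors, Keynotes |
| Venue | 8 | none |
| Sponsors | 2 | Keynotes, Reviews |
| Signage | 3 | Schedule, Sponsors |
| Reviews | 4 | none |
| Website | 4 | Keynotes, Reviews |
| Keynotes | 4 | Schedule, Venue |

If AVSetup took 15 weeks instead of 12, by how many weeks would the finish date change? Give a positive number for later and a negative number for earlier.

As given, the longest chain is Venue→Schedule→Keynotes→Sponsors→AVSetup = 8+4+4+2+12 = 30, so the finish is 30 weeks.
Since AVSetup is critical, the +3 change carries straight to that chain (now 33 weeks).
That remains the longest chain; total 33 weeks.
Change in finish: 33 − 30 = +3 weeks.

3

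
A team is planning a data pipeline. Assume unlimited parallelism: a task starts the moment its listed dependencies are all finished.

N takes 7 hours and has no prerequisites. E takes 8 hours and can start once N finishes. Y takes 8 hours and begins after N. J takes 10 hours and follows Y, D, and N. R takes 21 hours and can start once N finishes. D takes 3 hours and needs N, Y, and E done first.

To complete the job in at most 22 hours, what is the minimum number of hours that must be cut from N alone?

6

Current finish: 28 hours; target: 22.
N is on every critical path, so each hour cut from N cuts the finish by one (this holds down to a finish of 22).
Need 28 − 22 = 6 hours off N → N becomes 1 hour, finish becomes 22.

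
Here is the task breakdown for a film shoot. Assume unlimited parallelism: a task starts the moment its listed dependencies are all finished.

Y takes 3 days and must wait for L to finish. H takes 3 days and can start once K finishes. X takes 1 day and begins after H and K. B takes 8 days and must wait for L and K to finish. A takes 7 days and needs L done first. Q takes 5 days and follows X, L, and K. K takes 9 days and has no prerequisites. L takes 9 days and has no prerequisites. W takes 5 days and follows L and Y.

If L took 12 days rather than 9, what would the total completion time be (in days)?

20

Critical path before the change: K→H→X→Q = 9+3+1+5 = 18 giving 18 days.
L is off the critical path — its longest chain is 17 days, giving 1 of slack.
The binding chain switches to L→Y→W = 12+3+5 = 20; finish 20 days.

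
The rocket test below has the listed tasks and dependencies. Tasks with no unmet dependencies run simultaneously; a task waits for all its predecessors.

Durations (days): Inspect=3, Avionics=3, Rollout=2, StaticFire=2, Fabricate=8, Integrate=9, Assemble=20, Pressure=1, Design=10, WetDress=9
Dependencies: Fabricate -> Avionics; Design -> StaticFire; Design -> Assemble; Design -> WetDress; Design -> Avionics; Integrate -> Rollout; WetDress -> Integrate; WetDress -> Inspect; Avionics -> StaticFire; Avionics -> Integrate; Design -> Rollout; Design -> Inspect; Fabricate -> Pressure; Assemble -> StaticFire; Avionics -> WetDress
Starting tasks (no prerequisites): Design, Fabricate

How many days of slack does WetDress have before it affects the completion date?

0

Critical path: Design→Avionics→WetDress→Integrate→Rollout = 10+3+9+9+2 = 33, so the finish is 33 days.
WetDress finishes as early as 22 and must finish by 22.
Float = 33 − 33 = 0.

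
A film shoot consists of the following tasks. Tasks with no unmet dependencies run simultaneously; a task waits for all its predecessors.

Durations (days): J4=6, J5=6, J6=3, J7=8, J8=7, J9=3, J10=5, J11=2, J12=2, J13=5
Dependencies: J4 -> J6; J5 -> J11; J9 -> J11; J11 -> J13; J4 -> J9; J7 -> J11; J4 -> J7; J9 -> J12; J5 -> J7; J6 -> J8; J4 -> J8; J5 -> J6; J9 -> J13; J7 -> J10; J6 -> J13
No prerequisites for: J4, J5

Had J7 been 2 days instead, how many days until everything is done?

16

Critical path before the change: J4→J7→J11→J13 = 6+8+2+5 = 21 giving 21 days.
J7 is on the critical path; changing it to 2 makes that path 15 days.
The binding chain switches to J4→J6→J8 = 6+3+7 = 16; finish 16 days.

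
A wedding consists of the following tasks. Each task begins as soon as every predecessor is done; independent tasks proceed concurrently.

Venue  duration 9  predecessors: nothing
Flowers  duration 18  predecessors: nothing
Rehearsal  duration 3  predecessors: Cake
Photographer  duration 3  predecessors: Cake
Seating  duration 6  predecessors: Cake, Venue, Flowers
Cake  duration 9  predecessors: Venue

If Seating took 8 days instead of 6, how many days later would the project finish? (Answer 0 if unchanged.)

As given, the longest chain is Venue→Cake→Seating = 9+9+6 = 24, so the finish is 24 days.
Seating lies on that path, so at 8 days the path becomes 26 days.
The critical path is still Venue→Cake→Seating; finish is now 26 days.
Change in finish: 26 − 24 = +2 days.

2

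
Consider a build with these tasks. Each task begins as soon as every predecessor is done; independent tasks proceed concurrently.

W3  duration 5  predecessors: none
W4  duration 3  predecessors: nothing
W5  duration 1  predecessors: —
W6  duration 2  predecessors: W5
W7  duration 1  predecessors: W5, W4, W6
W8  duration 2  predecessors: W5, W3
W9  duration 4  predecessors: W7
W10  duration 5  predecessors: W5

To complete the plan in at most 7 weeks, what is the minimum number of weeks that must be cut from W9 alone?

1

Current finish: 8 weeks; target: 7.
W9 is on every critical path, so each week cut from W9 cuts the finish by one (this holds down to a finish of 7).
Need 8 − 7 = 1 week off W9 → W9 becomes 3 weeks, finish becomes 7.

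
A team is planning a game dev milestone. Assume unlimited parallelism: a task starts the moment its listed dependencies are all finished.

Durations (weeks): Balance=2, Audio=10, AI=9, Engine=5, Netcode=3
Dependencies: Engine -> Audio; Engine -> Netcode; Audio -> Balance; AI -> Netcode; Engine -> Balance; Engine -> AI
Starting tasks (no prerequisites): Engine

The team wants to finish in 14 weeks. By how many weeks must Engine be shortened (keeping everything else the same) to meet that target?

3

Current finish: 17 weeks; target: 14.
Engine is on every critical path, so each week cut from Engine cuts the finish by one (this holds down to a finish of 13).
Need 17 − 14 = 3 weeks off Engine → Engine becomes 2 weeks, finish becomes 14.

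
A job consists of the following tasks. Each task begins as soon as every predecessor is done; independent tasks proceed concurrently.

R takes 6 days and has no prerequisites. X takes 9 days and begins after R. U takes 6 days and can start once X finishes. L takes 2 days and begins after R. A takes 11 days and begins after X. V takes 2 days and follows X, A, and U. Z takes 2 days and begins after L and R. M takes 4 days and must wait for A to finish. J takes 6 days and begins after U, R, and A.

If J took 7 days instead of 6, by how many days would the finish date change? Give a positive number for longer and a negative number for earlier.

1

As given, the longest chain is R→X→A→J = 6+9+11+6 = 32, so the finish is 32 days.
J is on the critical path; changing it to 7 makes that path 33 days.
The critical path is still R→X→A→J; finish is now 33 days.
Change in finish: 33 − 32 = +1 days.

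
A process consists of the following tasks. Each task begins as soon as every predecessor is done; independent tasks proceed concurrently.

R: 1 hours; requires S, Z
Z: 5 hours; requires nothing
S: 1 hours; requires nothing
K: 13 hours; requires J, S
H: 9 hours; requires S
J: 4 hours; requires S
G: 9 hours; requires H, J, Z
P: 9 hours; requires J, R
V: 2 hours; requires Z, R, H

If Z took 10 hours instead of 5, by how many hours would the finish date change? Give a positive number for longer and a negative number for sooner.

1

Critical path before the change: S→H→G = 1+9+9 = 19 giving 19 hours.
Z has 4 hours of float (longest path through it is 15).
Now Z→R→P = 10+1+9 = 20 is longest, so the finish becomes 20 hours.
Change in finish: 20 − 19 = +1 hours.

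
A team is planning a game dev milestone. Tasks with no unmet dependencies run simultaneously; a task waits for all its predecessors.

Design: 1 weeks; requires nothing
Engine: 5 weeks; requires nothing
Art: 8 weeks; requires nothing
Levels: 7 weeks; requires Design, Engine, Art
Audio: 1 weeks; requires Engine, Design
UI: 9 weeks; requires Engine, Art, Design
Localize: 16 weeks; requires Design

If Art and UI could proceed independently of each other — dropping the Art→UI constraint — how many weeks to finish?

17

With the dependency in place, Design→Localize = 1+16 = 17 sets the finish at 17 weeks.
Without Art→UI, UI's earliest start moves from 8 to 5.
The longest chain is now Design→Localize = 1+16 = 17, so the plan takes 17 weeks.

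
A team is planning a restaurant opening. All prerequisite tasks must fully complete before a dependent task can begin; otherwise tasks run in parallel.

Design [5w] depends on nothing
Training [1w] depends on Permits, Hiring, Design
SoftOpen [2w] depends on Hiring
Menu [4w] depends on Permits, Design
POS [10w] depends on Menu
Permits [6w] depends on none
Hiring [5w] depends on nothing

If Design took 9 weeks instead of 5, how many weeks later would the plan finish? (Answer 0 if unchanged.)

Actual critical path: Permits→Menu→POS = 6+4+10 = 20 ⇒ 20 weeks.
Design is off the critical path — its longest chain is 19 weeks, giving 1 of slack.
New critical path: Design→Menu→POS = 9+4+10 = 23 ⇒ 23 weeks.
Change in finish: 23 − 20 = +3 weeks.

3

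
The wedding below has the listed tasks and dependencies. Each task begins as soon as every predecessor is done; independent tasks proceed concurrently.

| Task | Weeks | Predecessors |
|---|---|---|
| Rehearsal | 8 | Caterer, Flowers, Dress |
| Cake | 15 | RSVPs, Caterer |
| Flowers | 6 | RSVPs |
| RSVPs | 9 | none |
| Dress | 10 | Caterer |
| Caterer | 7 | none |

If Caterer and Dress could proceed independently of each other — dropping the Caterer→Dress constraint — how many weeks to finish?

With the dependency in place, Caterer→Dress→Rehearsal = 7+10+8 = 25 sets the finish at 25 weeks.
Without Caterer→Dress, Dress's earliest start moves from 7 to 0.
The longest chain is now RSVPs→Cake = 9+15 = 24, so the wedding takes 24 weeks.

24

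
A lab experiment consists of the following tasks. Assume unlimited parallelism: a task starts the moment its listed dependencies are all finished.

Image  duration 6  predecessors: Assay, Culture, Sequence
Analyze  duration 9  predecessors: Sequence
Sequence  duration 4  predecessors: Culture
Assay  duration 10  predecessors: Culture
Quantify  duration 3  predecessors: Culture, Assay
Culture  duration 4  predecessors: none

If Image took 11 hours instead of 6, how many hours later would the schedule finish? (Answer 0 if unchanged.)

5

As given, the longest chain is Culture→Assay→Image = 4+10+6 = 20, so the finish is 20 hours.
Since Image is critical, the +5 change carries straight to that chain (now 25 hours).
The critical path is still Culture→Assay→Image; finish is now 25 hours.
Change in finish: 25 − 20 = +5 hours.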